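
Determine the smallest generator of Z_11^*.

φ(11) = 11 − 1 = 10 = 2 · 5.
Test candidates g = 2, 3, … against the prime factors q ∈ {2, 5} of φ(11): g is a generator iff g^(10/q) ≢ 1 for every such q.
g = 2: 2^5 ≡ 10; 2^2 ≡ 4 — none is 1, so 2 is a primitive root.
Hence the least primitive root of 11 is 2.

2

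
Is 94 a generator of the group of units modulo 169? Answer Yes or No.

φ(169) = φ(13^2) = 13·(13−1) = 156 = 2^2 · 3 · 13.
Test 94^(156/q) mod 169 for each prime factor q of 156:
94^78 ≡ 1 (mod 169)  [q = 2: ≡ 1 ✗]
94^52 ≡ 146 (mod 169)  [q = 3: ≢ 1 ✓]
94^12 ≡ 131 (mod 169)  [q = 13: ≢ 1 ✓]
The check at q = 2 fails, so 94 generates a proper subgroup.

No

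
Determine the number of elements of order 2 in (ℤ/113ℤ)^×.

φ(113) = 113 − 1 = 112 = 2^4 · 7.
(Z/113Z)^× is cyclic (|G| = 112); a cyclic group of order m has exactly φ(d) elements of each order d | m, and none otherwise.
2 | 112, and φ(2) = 2 − 1 = 1.

1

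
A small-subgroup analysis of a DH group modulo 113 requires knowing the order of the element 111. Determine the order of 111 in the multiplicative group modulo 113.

The order of 111 must divide φ(113) = 113 − 1 = 112 = 2^4 · 7.
Divisors of 112: 1, 2, 4, 7, 8, 14, 16, 28, 56, 112.
Compute 111^d (mod 113) for the divisors d until we hit 1:
111^1 ≡ 111 (mod 113)
111^2 ≡ 4 (mod 113)
111^4 ≡ 16 (mod 113)
111^7 ≡ 98 (mod 113)
111^8 ≡ 30 (mod 113)
111^14 ≡ 112 (mod 113)
111^16 ≡ 109 (mod 113)
111^28 ≡ 1 (mod 113) ✓
Therefore the multiplicative order of 111 modulo 113 is 28.

28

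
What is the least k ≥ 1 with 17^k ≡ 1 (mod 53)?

26

Since 17 ∈ (Z/53Z)^×, its order divides φ(53) = 53 − 1 = 52 = 2^2 · 13.
Divisors of 52: 1, 2, 4, 13, 26, 52.
Evaluate successive powers at the divisors of 52:
17^1 ≡ 17 (mod 53)
17^2 ≡ 24 (mod 53)
17^4 ≡ 46 (mod 53)
17^13 ≡ 52 (mod 53)
17^26 ≡ 1 (mod 53) ✓
Therefore the multiplicative order of 17 modulo 53 is 26.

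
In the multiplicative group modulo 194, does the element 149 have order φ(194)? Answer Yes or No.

φ(194) = φ(2)·φ(97) = 1·96 = 96 = 2^5 · 3.
Test 149^(96/q) mod 194 for each prime factor q of 96:
149^48 ≡ 193 (mod 194)  [q = 2: ≢ 1 ✓]
149^32 ≡ 1 (mod 194)  [q = 3: ≡ 1 ✗]
The check at q = 3 fails, so 149 generates a proper subgroup.

No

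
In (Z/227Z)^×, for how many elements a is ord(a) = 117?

0

φ(227) = 227 − 1 = 226 = 2 · 113.
(Z/227Z)^× is cyclic (|G| = 226); a cyclic group of order m has exactly φ(d) elements of each order d | m, and none otherwise.
Since 117 ∤ 226, the count is 0.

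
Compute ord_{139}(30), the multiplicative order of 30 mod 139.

69

Since 30 ∈ (Z/139Z)^×, its order divides φ(139) = 139 − 1 = 138 = 2 · 3 · 23.
Divisors of 138: 1, 2, 3, 6, 23, 46, 69, 138.
Check 30^d mod 139 for each divisor in increasing order:
30^1 ≡ 30 (mod 139)
30^2 ≡ 66 (mod 139)
30^3 ≡ 34 (mod 139)
30^6 ≡ 44 (mod 139)
30^23 ≡ 96 (mod 139)
30^46 ≡ 42 (mod 139)
30^69 ≡ 1 (mod 139) ✓
The smallest such exponent is 69, so the order of 30 is 69.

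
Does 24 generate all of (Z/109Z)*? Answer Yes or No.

φ(109) = 109 − 1 = 108 = 2^2 · 3^3.
It suffices to check that the order of 24 is not a proper divisor of 108: compute 24^(108/q) for q ∈ {2, 3}.
24^54 ≡ 108 (mod 109)  [q = 2: ≢ 1 ✓]
24^36 ≡ 63 (mod 109)  [q = 3: ≢ 1 ✓]
Every test exponent gives a nontrivial residue, hence 24 generates the full group.

Yes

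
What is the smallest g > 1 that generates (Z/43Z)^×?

φ(43) = 43 − 1 = 42 = 2 · 3 · 7.
g is a primitive root iff g^(42/q) ≢ 1 (mod 43) for each prime q ∈ {2, 3, 7}.
g = 2: 2^21 ≡ 42; 2^14 ≡ 1 — hits 1, so not a primitive root.
g = 3: 3^21 ≡ 42; 3^14 ≡ 36; 3^6 ≡ 41 — none is 1, so 3 is a primitive root.
The smallest primitive root modulo 43 is 3.

3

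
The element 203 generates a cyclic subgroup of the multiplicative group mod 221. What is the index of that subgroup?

ord(203) | φ(221) = φ(13·17) = (13−1)·(17−1) = 12·16 = 192 = 2^6 · 3.
Divisors of 192: 1, 2, 3, 4, 6, 8, 12, 16, 24, 32, 48, 64, 96, 192.
Check 203^d mod 221 for each divisor in increasing order:
203^1 ≡ 203
203^2 ≡ 103
203^3 ≡ 135
203^4 ≡ 1
So ord_221(203) = 4, hence |⟨203⟩| = 4.
[(Z/221Z)^× : ⟨203⟩] = 192/4 = 48.

48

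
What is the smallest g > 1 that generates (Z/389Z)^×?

φ(389) = 389 − 1 = 388 = 2^2 · 97.
g is a primitive root iff g^(388/q) ≢ 1 (mod 389) for each prime q ∈ {2, 97}.
g = 2: 2^194 ≡ 388; 2^4 ≡ 16 — none is 1, so 2 is a primitive root.
The smallest primitive root modulo 389 is 2.

2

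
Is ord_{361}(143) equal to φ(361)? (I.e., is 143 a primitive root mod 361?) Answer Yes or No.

Yes

φ(361) = φ(19^2) = 19·(19−1) = 342 = 2 · 3^2 · 19.
It suffices to check that the order of 143 is not a proper divisor of 342: compute 143^(342/q) for q ∈ {2, 3, 19}.
143^171 ≡ 360 (mod 361)  [q = 2: ≢ 1 ✓]
143^114 ≡ 68 (mod 361)  [q = 3: ≢ 1 ✓]
143^18 ≡ 20 (mod 361)  [q = 19: ≢ 1 ✓]
All checks pass, so 143 has order 342 and is a primitive root modulo 361.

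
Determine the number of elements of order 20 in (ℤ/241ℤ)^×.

8

φ(241) = 241 − 1 = 240 = 2^4 · 3 · 5.
(Z/241Z)^× is cyclic (|G| = 240); a cyclic group of order m has exactly φ(d) elements of each order d | m, and none otherwise.
20 = 2^2 · 5 divides 240, and φ(20) = 8.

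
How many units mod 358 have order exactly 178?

φ(358) = φ(2)·φ(179) = 1·178 = 178 = 2 · 89.
Since (Z/358Z)^× is cyclic of order 178, the number of elements of order d is φ(d) when d | 178 and 0 otherwise.
178 = 2 · 89 divides 178, and φ(178) = 88.

88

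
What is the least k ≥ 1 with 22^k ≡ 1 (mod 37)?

36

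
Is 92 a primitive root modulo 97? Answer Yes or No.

φ(97) = 97 − 1 = 96 = 2^5 · 3.
It suffices to check that the order of 92 is not a proper divisor of 96: compute 92^(96/q) for q ∈ {2, 3}.
92^48 ≡ 96 (mod 97)  [q = 2: ≢ 1 ✓]
92^32 ≡ 35 (mod 97)  [q = 3: ≢ 1 ✓]
Every test exponent gives a nontrivial residue, hence 92 generates the full group.

Yes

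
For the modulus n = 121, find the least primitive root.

2

φ(121) = φ(11^2) = 11·(11−1) = 110 = 2 · 5 · 11.
Test candidates g = 2, 3, … against the prime factors q ∈ {2, 5, 11} of φ(121): g is a generator iff g^(110/q) ≢ 1 for every such q.
g = 2: 2^55 ≡ 120; 2^22 ≡ 81; 2^10 ≡ 56 — none is 1, so 2 is a primitive root.
So 2 is the smallest generator of (Z/121Z)^×.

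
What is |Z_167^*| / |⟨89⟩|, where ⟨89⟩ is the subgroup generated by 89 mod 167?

Since 89 ∈ (Z/167Z)^×, its order divides φ(167) = 167 − 1 = 166 = 2 · 83.
Divisors of 166: 1, 2, 83, 166.
Evaluate successive powers at the divisors of 166:
89^1 ≡ 89 (mod 167)
89^2 ≡ 72 (mod 167)
89^83 ≡ 1 (mod 167) ✓
The order of 89 is 83, so the subgroup it generates has 83 elements.
Index = |(Z/167Z)^×| / |⟨89⟩| = 166 / 83 = 2.

2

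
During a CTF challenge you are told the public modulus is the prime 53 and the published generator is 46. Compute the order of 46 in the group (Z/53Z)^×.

The order of 46 must divide φ(53) = 53 − 1 = 52 = 2^2 · 13.
Divisors of 52: 1, 2, 4, 13, 26, 52.
Compute 46^d (mod 53) for the divisors d until we hit 1:
46^1 ≡ 46
46^2 ≡ 49
46^4 ≡ 16
46^13 ≡ 1
The smallest such exponent is 13, so the order of 46 is 13.

13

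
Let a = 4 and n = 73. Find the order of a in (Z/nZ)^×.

9

The order of 4 must divide φ(73) = 73 − 1 = 72 = 2^3 · 3^2.
Divisors of 72: 1, 2, 3, 4, 6, 8, 9, 12, 18, 24, 36, 72.
Compute 4^d (mod 73) for the divisors d until we hit 1:
4^1 ≡ 4
4^2 ≡ 16
4^3 ≡ 64
4^4 ≡ 37
4^6 ≡ 8
4^8 ≡ 55
4^9 ≡ 1
So ord_73(4) = 9.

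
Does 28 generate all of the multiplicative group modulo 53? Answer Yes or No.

φ(53) = 53 − 1 = 52 = 2^2 · 13.
28 is a primitive root mod 53 iff 28^(φ(53)/q) ≢ 1 for every prime q | φ(53), i.e. q ∈ {2, 13}.
28^26 ≡ 1 (mod 53)  [q = 2: ≡ 1 ✗]
28^4 ≡ 15 (mod 53)  [q = 13: ≢ 1 ✓]
Since 28^26 ≡ 1, the order of 28 divides 26 < 52, so 28 is not a primitive root.

No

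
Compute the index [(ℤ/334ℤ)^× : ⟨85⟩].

The order of 85 must divide φ(334) = φ(2)·φ(167) = 1·166 = 166 = 2 · 83.
Divisors of 166: 1, 2, 83, 166.
Evaluate successive powers at the divisors of 166:
85^1 ≡ 85
85^2 ≡ 211
85^83 ≡ 1
So ord_334(85) = 83, hence |⟨85⟩| = 83.
The index is φ(334) / ord(85) = 166 / 83 = 2.

2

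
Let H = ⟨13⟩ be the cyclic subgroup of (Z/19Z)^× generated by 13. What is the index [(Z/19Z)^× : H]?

1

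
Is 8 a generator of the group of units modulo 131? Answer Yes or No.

φ(131) = 131 − 1 = 130 = 2 · 5 · 13.
An element g generates (Z/131Z)^× iff g^(130/q) ≢ 1 (mod 131) for each prime q ∈ {2, 5, 13}.
8^65 ≡ 130 (mod 131)  [q = 2: ≢ 1 ✓]
8^26 ≡ 61 (mod 131)  [q = 5: ≢ 1 ✓]
8^10 ≡ 62 (mod 131)  [q = 13: ≢ 1 ✓]
All checks pass, so 8 has order 130 and is a primitive root modulo 131.

Yes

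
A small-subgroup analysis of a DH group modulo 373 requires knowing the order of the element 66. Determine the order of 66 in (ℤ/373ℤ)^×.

93

By Lagrange's theorem, ord_373(66) divides φ(373) = 373 − 1 = 372 = 2^2 · 3 · 31.
Divisors of 372: 1, 2, 3, 4, 6, 12, 31, 62, 93, 124, 186, 372.
Check 66^d mod 373 for each divisor in increasing order:
66^1 ≡ 66 (mod 373)
66^2 ≡ 253 (mod 373)
66^3 ≡ 286 (mod 373)
66^4 ≡ 226 (mod 373)
66^6 ≡ 109 (mod 373)
66^12 ≡ 318 (mod 373)
66^31 ≡ 284 (mod 373)
66^62 ≡ 88 (mod 373)
66^93 ≡ 1 (mod 373) ✓
So ord_373(66) = 93.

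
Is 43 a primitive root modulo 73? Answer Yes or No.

φ(73) = 73 − 1 = 72 = 2^3 · 3^2.
An element g generates (Z/73Z)^× iff g^(72/q) ≢ 1 (mod 73) for each prime q ∈ {2, 3}.
43^36 ≡ 72 (mod 73)  [q = 2: ≢ 1 ✓]
43^24 ≡ 1 (mod 73)  [q = 3: ≡ 1 ✗]
43^24 ≡ 1 shows ord(43) | 24, strictly less than φ(73); not a primitive root.

No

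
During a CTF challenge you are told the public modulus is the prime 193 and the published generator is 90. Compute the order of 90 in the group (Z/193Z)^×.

192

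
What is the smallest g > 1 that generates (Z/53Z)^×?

2

φ(53) = 53 − 1 = 52 = 2^2 · 13.
Test candidates g = 2, 3, … against the prime factors q ∈ {2, 13} of φ(53): g is a generator iff g^(52/q) ≢ 1 for every such q.
g = 2: 2^26 ≡ 52; 2^4 ≡ 16 — none is 1, so 2 is a primitive root.
So 2 is the smallest generator of (Z/53Z)^×.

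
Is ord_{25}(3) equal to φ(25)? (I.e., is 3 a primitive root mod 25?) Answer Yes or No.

Yes

φ(25) = φ(5^2) = 5·(5−1) = 20 = 2^2 · 5.
An element g generates (Z/25Z)^× iff g^(20/q) ≢ 1 (mod 25) for each prime q ∈ {2, 5}.
3^10 ≡ 24 (mod 25)  [q = 2: ≢ 1 ✓]
3^4 ≡ 6 (mod 25)  [q = 5: ≢ 1 ✓]
None equal 1, so ord_25(3) = 20: 3 is a primitive root.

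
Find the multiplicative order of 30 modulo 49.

3

By Lagrange's theorem, ord_49(30) divides φ(49) = φ(7^2) = 7·(7−1) = 42 = 2 · 3 · 7.
Divisors of 42: 1, 2, 3, 6, 7, 14, 21, 42.
Check 30^d mod 49 for each divisor in increasing order:
30^1 ≡ 30 (mod 49)
30^2 ≡ 18 (mod 49)
30^3 ≡ 1 (mod 49) ✓
Hence ord(30) = 3.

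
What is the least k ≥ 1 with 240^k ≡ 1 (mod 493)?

The order of 240 must divide φ(493) = φ(17·29) = (17−1)·(29−1) = 16·28 = 448 = 2^6 · 7.
Divisors of 448: 1, 2, 4, 7, 8, 14, 16, 28, 32, 56, 64, 112, 224, 448.
Compute 240^d (mod 493) for the divisors d until we hit 1:
240^1 ≡ 240 (mod 493)
240^2 ≡ 412 (mod 493)
240^4 ≡ 152 (mod 493)
240^7 ≡ 162 (mod 493)
240^8 ≡ 426 (mod 493)
240^14 ≡ 115 (mod 493)
240^16 ≡ 52 (mod 493)
240^28 ≡ 407 (mod 493)
240^32 ≡ 239 (mod 493)
240^56 ≡ 1 (mod 493) ✓
The smallest such exponent is 56, so the order of 240 is 56.

56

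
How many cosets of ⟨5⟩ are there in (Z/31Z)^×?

10

Since 5 ∈ (Z/31Z)^×, its order divides φ(31) = 31 − 1 = 30 = 2 · 3 · 5.
Divisors of 30: 1, 2, 3, 5, 6, 10, 15, 30.
Compute 5^d (mod 31) for the divisors d until we hit 1:
5^1 ≡ 5
5^2 ≡ 25
5^3 ≡ 1
So ord_31(5) = 3, hence |⟨5⟩| = 3.
The index is φ(31) / ord(5) = 30 / 3 = 10.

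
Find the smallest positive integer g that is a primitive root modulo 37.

φ(37) = 37 − 1 = 36 = 2^2 · 3^2.
g is a primitive root iff g^(36/q) ≢ 1 (mod 37) for each prime q ∈ {2, 3}.
g = 2: 2^18 ≡ 36; 2^12 ≡ 26 — none is 1, so 2 is a primitive root.
So 2 is the smallest generator of (Z/37Z)^×.

2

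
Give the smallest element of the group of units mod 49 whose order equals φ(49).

3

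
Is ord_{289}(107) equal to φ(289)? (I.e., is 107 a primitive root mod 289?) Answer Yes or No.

Yes

φ(289) = φ(17^2) = 17·(17−1) = 272 = 2^4 · 17.
It suffices to check that the order of 107 is not a proper divisor of 272: compute 107^(272/q) for q ∈ {2, 17}.
107^136 ≡ 288 (mod 289)  [q = 2: ≢ 1 ✓]
107^16 ≡ 69 (mod 289)  [q = 17: ≢ 1 ✓]
Every test exponent gives a nontrivial residue, hence 107 generates the full group.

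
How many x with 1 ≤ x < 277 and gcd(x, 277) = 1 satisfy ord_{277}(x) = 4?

φ(277) = 277 − 1 = 276 = 2^2 · 3 · 23.
(Z/277Z)^× is cyclic (|G| = 276); a cyclic group of order m has exactly φ(d) elements of each order d | m, and none otherwise.
4 = 2^2 divides 276, and φ(4) = 2.

2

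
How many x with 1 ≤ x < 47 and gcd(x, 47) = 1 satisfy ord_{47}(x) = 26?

0

φ(47) = 47 − 1 = 46 = 2 · 23.
(Z/47Z)^× is cyclic (|G| = 46); a cyclic group of order m has exactly φ(d) elements of each order d | m, and none otherwise.
Here 46 is not a multiple of 26, so there are no elements of order 26.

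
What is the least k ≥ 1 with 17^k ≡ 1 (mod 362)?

36

Since 17 ∈ (Z/362Z)^×, its order divides φ(362) = φ(2)·φ(181) = 1·180 = 180 = 2^2 · 3^2 · 5.
Divisors of 180: 1, 2, 3, 4, 5, 6, 9, 10, 12, 15, 18, 20, 30, 36, 45, 60, 90, 180.
Evaluate successive powers at the divisors of 180:
17^1 ≡ 17
17^2 ≡ 289
17^3 ≡ 207
17^4 ≡ 261
17^5 ≡ 93
17^6 ≡ 133
17^9 ≡ 19
17^10 ≡ 323
17^12 ≡ 313
17^15 ≡ 355
17^18 ≡ 361
17^20 ≡ 73
17^30 ≡ 49
17^36 ≡ 1
Therefore the multiplicative order of 17 modulo 362 is 36.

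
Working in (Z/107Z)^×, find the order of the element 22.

106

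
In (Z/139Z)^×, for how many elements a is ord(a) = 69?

44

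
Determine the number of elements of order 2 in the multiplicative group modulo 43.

1

φ(43) = 43 − 1 = 42 = 2 · 3 · 7.
In a cyclic group of order 42, there are φ(d) elements of order d for each divisor d of 42, and zero for non-divisors.
2 | 42, and φ(2) = 2 − 1 = 1.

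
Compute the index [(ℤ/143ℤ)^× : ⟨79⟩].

ord(79) | φ(143) = φ(11·13) = (11−1)·(13−1) = 10·12 = 120 = 2^3 · 3 · 5.
Divisors of 120: 1, 2, 3, 4, 5, 6, 8, 10, 12, 15, 20, 24, 30, 40, 60, 120.
Test each divisor d:
79^1 ≡ 79
79^2 ≡ 92
79^3 ≡ 118
79^4 ≡ 27
79^5 ≡ 131
79^6 ≡ 53
79^8 ≡ 14
79^10 ≡ 1
So ord_143(79) = 10, hence |⟨79⟩| = 10.
Index = |(Z/143Z)^×| / |⟨79⟩| = 120 / 10 = 12.

12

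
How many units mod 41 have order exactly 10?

4

φ(41) = 41 − 1 = 40 = 2^3 · 5.
(Z/41Z)^× is cyclic (|G| = 40); a cyclic group of order m has exactly φ(d) elements of each order d | m, and none otherwise.
10 = 2 · 5 divides 40, and φ(10) = 4.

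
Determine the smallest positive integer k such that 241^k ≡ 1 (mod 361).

Since 241 ∈ (Z/361Z)^×, its order divides φ(361) = φ(19^2) = 19·(19−1) = 342 = 2 · 3^2 · 19.
Divisors of 342: 1, 2, 3, 6, 9, 18, 19, 38, 57, 114, 171, 342.
Check 241^d mod 361 for each divisor in increasing order:
241^1 ≡ 241 (mod 361)
241^2 ≡ 321 (mod 361)
241^3 ≡ 107 (mod 361)
241^6 ≡ 258 (mod 361)
241^9 ≡ 170 (mod 361)
241^18 ≡ 20 (mod 361)
241^19 ≡ 127 (mod 361)
241^38 ≡ 245 (mod 361)
241^57 ≡ 69 (mod 361)
241^114 ≡ 68 (mod 361)
241^171 ≡ 360 (mod 361)
241^342 ≡ 1 (mod 361) ✓
So ord_361(241) = 342.

342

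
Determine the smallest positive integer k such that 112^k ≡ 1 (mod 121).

10

ord(112) | φ(121) = φ(11^2) = 11·(11−1) = 110 = 2 · 5 · 11.
Divisors of 110: 1, 2, 5, 10, 11, 22, 55, 110.
Test each divisor d:
112^1 ≡ 112 (mod 121)
112^2 ≡ 81 (mod 121)
112^5 ≡ 120 (mod 121)
112^10 ≡ 1 (mod 121) ✓
So ord_121(112) = 10.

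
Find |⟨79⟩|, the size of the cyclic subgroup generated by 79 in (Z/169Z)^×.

Since 79 ∈ (Z/169Z)^×, its order divides φ(169) = φ(13^2) = 13·(13−1) = 156 = 2^2 · 3 · 13.
Divisors of 156: 1, 2, 3, 4, 6, 12, 13, 26, 39, 52, 78, 156.
Check 79^d mod 169 for each divisor in increasing order:
79^1 ≡ 79 (mod 169)
79^2 ≡ 157 (mod 169)
79^3 ≡ 66 (mod 169)
79^4 ≡ 144 (mod 169)
79^6 ≡ 131 (mod 169)
79^12 ≡ 92 (mod 169)
79^13 ≡ 1 (mod 169) ✓
So ord_169(79) = 13.

13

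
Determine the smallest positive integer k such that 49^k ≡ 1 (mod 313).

The order of 49 must divide φ(313) = 313 − 1 = 312 = 2^3 · 3 · 13.
Divisors of 312: 1, 2, 3, 4, 6, 8, 12, 13, 24, 26, 39, 52, 78, 104, 156, 312.
Evaluate successive powers at the divisors of 312:
49^1 ≡ 49 (mod 313)
49^2 ≡ 210 (mod 313)
49^3 ≡ 274 (mod 313)
49^4 ≡ 280 (mod 313)
49^6 ≡ 269 (mod 313)
49^8 ≡ 150 (mod 313)
49^12 ≡ 58 (mod 313)
49^13 ≡ 25 (mod 313)
49^24 ≡ 234 (mod 313)
49^26 ≡ 312 (mod 313)
49^39 ≡ 288 (mod 313)
49^52 ≡ 1 (mod 313) ✓
So ord_313(49) = 52.

52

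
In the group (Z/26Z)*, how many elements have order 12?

φ(26) = φ(2)·φ(13) = 1·12 = 12 = 2^2 · 3.
(Z/26Z)^× is cyclic (|G| = 12); a cyclic group of order m has exactly φ(d) elements of each order d | m, and none otherwise.
12 = 2^2 · 3 divides 12, and φ(12) = 4.

4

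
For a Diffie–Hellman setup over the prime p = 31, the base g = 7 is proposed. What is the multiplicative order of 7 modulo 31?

15

ord(7) | φ(31) = 31 − 1 = 30 = 2 · 3 · 5.
Divisors of 30: 1, 2, 3, 5, 6, 10, 15, 30.
Compute 7^d (mod 31) for the divisors d until we hit 1:
7^1 ≡ 7
7^2 ≡ 18
7^3 ≡ 2
7^5 ≡ 5
7^6 ≡ 4
7^10 ≡ 25
7^15 ≡ 1
The smallest such exponent is 15, so the order of 7 is 15.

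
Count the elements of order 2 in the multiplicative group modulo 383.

1

φ(383) = 383 − 1 = 382 = 2 · 191.
In a cyclic group of order 382, there are φ(d) elements of order d for each divisor d of 382, and zero for non-divisors.
2 | 382, and φ(2) = 2 − 1 = 1.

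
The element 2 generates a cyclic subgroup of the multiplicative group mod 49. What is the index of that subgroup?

2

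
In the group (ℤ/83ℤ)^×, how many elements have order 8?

0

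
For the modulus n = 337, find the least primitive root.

10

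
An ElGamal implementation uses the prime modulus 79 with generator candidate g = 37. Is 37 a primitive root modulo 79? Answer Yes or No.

Yes

φ(79) = 79 − 1 = 78 = 2 · 3 · 13.
An element g generates (Z/79Z)^× iff g^(78/q) ≢ 1 (mod 79) for each prime q ∈ {2, 3, 13}.
37^39 ≡ 78 (mod 79)  [q = 2: ≢ 1 ✓]
37^26 ≡ 23 (mod 79)  [q = 3: ≢ 1 ✓]
37^6 ≡ 38 (mod 79)  [q = 13: ≢ 1 ✓]
Every test exponent gives a nontrivial residue, hence 37 generates the full group.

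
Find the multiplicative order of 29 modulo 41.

40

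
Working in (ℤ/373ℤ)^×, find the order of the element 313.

372

By Lagrange's theorem, ord_373(313) divides φ(373) = 373 − 1 = 372 = 2^2 · 3 · 31.
Divisors of 372: 1, 2, 3, 4, 6, 12, 31, 62, 93, 124, 186, 372.
Test each divisor d:
313^1 ≡ 313 (mod 373)
313^2 ≡ 243 (mod 373)
313^3 ≡ 340 (mod 373)
313^4 ≡ 115 (mod 373)
313^6 ≡ 343 (mod 373)
313^12 ≡ 154 (mod 373)
313^31 ≡ 69 (mod 373)
313^62 ≡ 285 (mod 373)
313^93 ≡ 269 (mod 373)
313^124 ≡ 284 (mod 373)
313^186 ≡ 372 (mod 373)
313^372 ≡ 1 (mod 373) ✓
So ord_373(313) = 372.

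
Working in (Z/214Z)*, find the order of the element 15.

106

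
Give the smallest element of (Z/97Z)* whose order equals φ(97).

φ(97) = 97 − 1 = 96 = 2^5 · 3.
g is a primitive root iff g^(96/q) ≢ 1 (mod 97) for each prime q ∈ {2, 3}.
g = 2: 2^48 ≡ 1 — hits 1, so not a primitive root.
g = 3: 3^48 ≡ 1 — hits 1, so not a primitive root.
g = 4: 4^48 ≡ 1 — hits 1, so not a primitive root.
g = 5: 5^48 ≡ 96; 5^32 ≡ 35 — none is 1, so 5 is a primitive root.
So 5 is the smallest generator of (Z/97Z)^×.

5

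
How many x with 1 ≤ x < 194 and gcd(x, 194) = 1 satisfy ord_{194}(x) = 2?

1

φ(194) = φ(2)·φ(97) = 1·96 = 96 = 2^5 · 3.
Since (Z/194Z)^× is cyclic of order 96, the number of elements of order d is φ(d) when d | 96 and 0 otherwise.
2 | 96, and φ(2) = 2 − 1 = 1.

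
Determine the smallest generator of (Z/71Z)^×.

7

φ(71) = 71 − 1 = 70 = 2 · 5 · 7.
g is a primitive root iff g^(70/q) ≢ 1 (mod 71) for each prime q ∈ {2, 5, 7}.
g = 2: 2^35 ≡ 1 — hits 1, so not a primitive root.
g = 3: 3^35 ≡ 1 — hits 1, so not a primitive root.
g = 4: 4^35 ≡ 1 — hits 1, so not a primitive root.
g = 5: 5^35 ≡ 1 — hits 1, so not a primitive root.
g = 6: 6^35 ≡ 1 — hits 1, so not a primitive root.
g = 7: 7^35 ≡ 70; 7^14 ≡ 54; 7^10 ≡ 45 — none is 1, so 7 is a primitive root.
So 7 is the smallest generator of (Z/71Z)^×.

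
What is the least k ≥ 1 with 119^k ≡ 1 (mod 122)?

Since 119 ∈ (Z/122Z)^×, its order divides φ(122) = φ(2)·φ(61) = 1·60 = 60 = 2^2 · 3 · 5.
Divisors of 60: 1, 2, 3, 4, 5, 6, 10, 12, 15, 20, 30, 60.
Evaluate successive powers at the divisors of 60:
119^1 ≡ 119 (mod 122)
119^2 ≡ 9 (mod 122)
119^3 ≡ 95 (mod 122)
119^4 ≡ 81 (mod 122)
119^5 ≡ 1 (mod 122) ✓
Hence ord(119) = 5.

5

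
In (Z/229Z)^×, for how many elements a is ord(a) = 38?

18

φ(229) = 229 − 1 = 228 = 2^2 · 3 · 19.
Since (Z/229Z)^× is cyclic of order 228, the number of elements of order d is φ(d) when d | 228 and 0 otherwise.
38 = 2 · 19 divides 228, and φ(38) = 18.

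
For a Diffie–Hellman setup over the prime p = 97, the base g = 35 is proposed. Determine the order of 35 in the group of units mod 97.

ord(35) | φ(97) = 97 − 1 = 96 = 2^5 · 3.
Divisors of 96: 1, 2, 3, 4, 6, 8, 12, 16, 24, 32, 48, 96.
Compute 35^d (mod 97) for the divisors d until we hit 1:
35^1 ≡ 35 (mod 97)
35^2 ≡ 61 (mod 97)
35^3 ≡ 1 (mod 97) ✓
Therefore the multiplicative order of 35 modulo 97 is 3.

3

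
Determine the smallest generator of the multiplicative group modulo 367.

φ(367) = 367 − 1 = 366 = 2 · 3 · 61.
Test candidates g = 2, 3, … against the prime factors q ∈ {2, 3, 61} of φ(367): g is a generator iff g^(366/q) ≢ 1 for every such q.
g = 2: 2^183 ≡ 1 — hits 1, so not a primitive root.
g = 3: 3^183 ≡ 366; 3^122 ≡ 1 — hits 1, so not a primitive root.
g = 4: 4^183 ≡ 1 — hits 1, so not a primitive root.
g = 5: 5^183 ≡ 366; 5^122 ≡ 1 — hits 1, so not a primitive root.
g = 6: 6^183 ≡ 366; 6^122 ≡ 283; 6^6 ≡ 47 — none is 1, so 6 is a primitive root.
The smallest primitive root modulo 367 is 6.

6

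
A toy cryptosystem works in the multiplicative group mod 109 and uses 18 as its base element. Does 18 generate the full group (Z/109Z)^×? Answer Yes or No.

φ(109) = 109 − 1 = 108 = 2^2 · 3^3.
It suffices to check that the order of 18 is not a proper divisor of 108: compute 18^(108/q) for q ∈ {2, 3}.
18^54 ≡ 108 (mod 109)  [q = 2: ≢ 1 ✓]
18^36 ≡ 45 (mod 109)  [q = 3: ≢ 1 ✓]
All checks pass, so 18 has order 108 and is a primitive root modulo 109.

Yes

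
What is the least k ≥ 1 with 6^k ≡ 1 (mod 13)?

ord(6) | φ(13) = 13 − 1 = 12 = 2^2 · 3.
Divisors of 12: 1, 2, 3, 4, 6, 12.
Check 6^d mod 13 for each divisor in increasing order:
6^1 ≡ 6
6^2 ≡ 10
6^3 ≡ 8
6^4 ≡ 9
6^6 ≡ 12
6^12 ≡ 1
Therefore the multiplicative order of 6 modulo 13 is 12.

12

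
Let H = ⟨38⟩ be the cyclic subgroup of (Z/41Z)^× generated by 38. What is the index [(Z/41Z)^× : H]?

5

Since 38 ∈ (Z/41Z)^×, its order divides φ(41) = 41 − 1 = 40 = 2^3 · 5.
Divisors of 40: 1, 2, 4, 5, 8, 10, 20, 40.
Evaluate successive powers at the divisors of 40:
38^1 ≡ 38 (mod 41)
38^2 ≡ 9 (mod 41)
38^4 ≡ 40 (mod 41)
38^5 ≡ 3 (mod 41)
38^8 ≡ 1 (mod 41) ✓
So ord_41(38) = 8, hence |⟨38⟩| = 8.
[(Z/41Z)^× : ⟨38⟩] = 40/8 = 5.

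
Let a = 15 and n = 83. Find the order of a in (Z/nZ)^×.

Since 15 ∈ (Z/83Z)^×, its order divides φ(83) = 83 − 1 = 82 = 2 · 41.
Divisors of 82: 1, 2, 41, 82.
Test each divisor d:
15^1 ≡ 15 (mod 83)
15^2 ≡ 59 (mod 83)
15^41 ≡ 82 (mod 83)
15^82 ≡ 1 (mod 83) ✓
So ord_83(15) = 82.

82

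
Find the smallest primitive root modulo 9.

φ(9) = φ(3^2) = 3·(3−1) = 6 = 2 · 3.
Test candidates g = 2, 3, … against the prime factors q ∈ {2, 3} of φ(9): g is a generator iff g^(6/q) ≢ 1 for every such q.
g = 2: 2^3 ≡ 8; 2^2 ≡ 4 — none is 1, so 2 is a primitive root.
The smallest primitive root modulo 9 is 2.

2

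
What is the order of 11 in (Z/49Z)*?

By Lagrange's theorem, ord_49(11) divides φ(49) = φ(7^2) = 7·(7−1) = 42 = 2 · 3 · 7.
Divisors of 42: 1, 2, 3, 6, 7, 14, 21, 42.
Test each divisor d:
11^1 ≡ 11 (mod 49)
11^2 ≡ 23 (mod 49)
11^3 ≡ 8 (mod 49)
11^6 ≡ 15 (mod 49)
11^7 ≡ 18 (mod 49)
11^14 ≡ 30 (mod 49)
11^21 ≡ 1 (mod 49) ✓
Therefore the multiplicative order of 11 modulo 49 is 21.

21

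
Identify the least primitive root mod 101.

φ(101) = 101 − 1 = 100 = 2^2 · 5^2.
Test candidates g = 2, 3, … against the prime factors q ∈ {2, 5} of φ(101): g is a generator iff g^(100/q) ≢ 1 for every such q.
g = 2: 2^50 ≡ 100; 2^20 ≡ 95 — none is 1, so 2 is a primitive root.
The smallest primitive root modulo 101 is 2.

2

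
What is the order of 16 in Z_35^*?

By Lagrange's theorem, ord_35(16) divides φ(35) = φ(5·7) = (5−1)·(7−1) = 4·6 = 24 = 2^3 · 3.
Divisors of 24: 1, 2, 3, 4, 6, 8, 12, 24.
Compute 16^d (mod 35) for the divisors d until we hit 1:
16^1 ≡ 16 (mod 35)
16^2 ≡ 11 (mod 35)
16^3 ≡ 1 (mod 35) ✓
Hence ord(16) = 3.

3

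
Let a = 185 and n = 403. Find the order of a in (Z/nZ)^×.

6

ord(185) | φ(403) = φ(13·31) = (13−1)·(31−1) = 12·30 = 360 = 2^3 · 3^2 · 5.
Divisors of 360: 1, 2, 3, 4, 5, 6, 8, 9, 10, 12, 15, 18, 20, 24, 30, 36, 40, 45, 60, 72, 90, 120, 180, 360.
Evaluate successive powers at the divisors of 360:
185^1 ≡ 185 (mod 403)
185^2 ≡ 373 (mod 403)
185^3 ≡ 92 (mod 403)
185^4 ≡ 94 (mod 403)
185^5 ≡ 61 (mod 403)
185^6 ≡ 1 (mod 403) ✓
The smallest such exponent is 6, so the order of 185 is 6.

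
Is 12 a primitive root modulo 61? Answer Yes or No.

No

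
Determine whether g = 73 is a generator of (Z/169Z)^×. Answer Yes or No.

φ(169) = φ(13^2) = 13·(13−1) = 156 = 2^2 · 3 · 13.
An element g generates (Z/169Z)^× iff g^(156/q) ≢ 1 (mod 169) for each prime q ∈ {2, 3, 13}.
73^78 ≡ 168 (mod 169)  [q = 2: ≢ 1 ✓]
73^52 ≡ 1 (mod 169)  [q = 3: ≡ 1 ✗]
73^12 ≡ 131 (mod 169)  [q = 13: ≢ 1 ✓]
The check at q = 3 fails, so 73 generates a proper subgroup.

No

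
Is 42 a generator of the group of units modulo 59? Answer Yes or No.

φ(59) = 59 − 1 = 58 = 2 · 29.
42 is a primitive root mod 59 iff 42^(φ(59)/q) ≢ 1 for every prime q | φ(59), i.e. q ∈ {2, 29}.
42^29 ≡ 58 (mod 59)  [q = 2: ≢ 1 ✓]
42^2 ≡ 53 (mod 59)  [q = 29: ≢ 1 ✓]
Every test exponent gives a nontrivial residue, hence 42 generates the full group.

Yes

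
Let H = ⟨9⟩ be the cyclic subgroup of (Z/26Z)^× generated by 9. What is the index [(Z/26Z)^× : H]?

4

ord(9) | φ(26) = φ(2)·φ(13) = 1·12 = 12 = 2^2 · 3.
Divisors of 12: 1, 2, 3, 4, 6, 12.
Test each divisor d:
9^1 ≡ 9 (mod 26)
9^2 ≡ 3 (mod 26)
9^3 ≡ 1 (mod 26) ✓
The order of 9 is 3, so the subgroup it generates has 3 elements.
The index is φ(26) / ord(9) = 12 / 3 = 4.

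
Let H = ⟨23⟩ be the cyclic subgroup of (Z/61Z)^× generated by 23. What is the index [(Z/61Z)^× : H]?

3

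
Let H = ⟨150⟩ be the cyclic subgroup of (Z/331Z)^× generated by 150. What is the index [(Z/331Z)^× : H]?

66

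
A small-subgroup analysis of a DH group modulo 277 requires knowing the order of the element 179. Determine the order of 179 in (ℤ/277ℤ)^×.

276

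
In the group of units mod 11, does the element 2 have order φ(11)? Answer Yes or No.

φ(11) = 11 − 1 = 10 = 2 · 5.
2 is a primitive root mod 11 iff 2^(φ(11)/q) ≢ 1 for every prime q | φ(11), i.e. q ∈ {2, 5}.
2^5 ≡ 10 (mod 11)  [q = 2: ≢ 1 ✓]
2^2 ≡ 4 (mod 11)  [q = 5: ≢ 1 ✓]
All checks pass, so 2 has order 10 and is a primitive root modulo 11.

Yes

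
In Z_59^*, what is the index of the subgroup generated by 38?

1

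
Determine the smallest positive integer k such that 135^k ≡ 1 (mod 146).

By Lagrange's theorem, ord_146(135) divides φ(146) = φ(2)·φ(73) = 1·72 = 72 = 2^3 · 3^2.
Divisors of 72: 1, 2, 3, 4, 6, 8, 9, 12, 18, 24, 36, 72.
Compute 135^d (mod 146) for the divisors d until we hit 1:
135^1 ≡ 135
135^2 ≡ 121
135^3 ≡ 129
135^4 ≡ 41
135^6 ≡ 143
135^8 ≡ 75
135^9 ≡ 51
135^12 ≡ 9
135^18 ≡ 119
135^24 ≡ 81
135^36 ≡ 145
135^72 ≡ 1
The smallest such exponent is 72, so the order of 135 is 72.

72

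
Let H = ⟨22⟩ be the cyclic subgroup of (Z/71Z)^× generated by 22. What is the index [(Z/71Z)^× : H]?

1

The order of 22 must divide φ(71) = 71 − 1 = 70 = 2 · 5 · 7.
Divisors of 70: 1, 2, 5, 7, 10, 14, 35, 70.
Check 22^d mod 71 for each divisor in increasing order:
22^1 ≡ 22
22^2 ≡ 58
22^5 ≡ 26
22^7 ≡ 17
22^10 ≡ 37
22^14 ≡ 5
22^35 ≡ 70
22^70 ≡ 1
The order of 22 is 70, so the subgroup it generates has 70 elements.
The index is φ(71) / ord(22) = 70 / 70 = 1.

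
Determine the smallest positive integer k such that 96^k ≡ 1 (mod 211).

35

Since 96 ∈ (Z/211Z)^×, its order divides φ(211) = 211 − 1 = 210 = 2 · 3 · 5 · 7.
Divisors of 210: 1, 2, 3, 5, 6, 7, 10, 14, 15, 21, 30, 35, 42, 70, 105, 210.
Test each divisor d:
96^1 ≡ 96 (mod 211)
96^2 ≡ 143 (mod 211)
96^3 ≡ 13 (mod 211)
96^5 ≡ 171 (mod 211)
96^6 ≡ 169 (mod 211)
96^7 ≡ 188 (mod 211)
96^10 ≡ 123 (mod 211)
96^14 ≡ 107 (mod 211)
96^15 ≡ 144 (mod 211)
96^21 ≡ 71 (mod 211)
96^30 ≡ 58 (mod 211)
96^35 ≡ 1 (mod 211) ✓
So ord_211(96) = 35.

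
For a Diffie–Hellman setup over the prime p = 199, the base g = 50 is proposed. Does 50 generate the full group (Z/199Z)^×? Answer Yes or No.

No

φ(199) = 199 − 1 = 198 = 2 · 3^2 · 11.
Test 50^(198/q) mod 199 for each prime factor q of 198:
50^99 ≡ 1 (mod 199)  [q = 2: ≡ 1 ✗]
50^66 ≡ 106 (mod 199)  [q = 3: ≢ 1 ✓]
50^18 ≡ 63 (mod 199)  [q = 11: ≢ 1 ✓]
50^99 ≡ 1 shows ord(50) | 99, strictly less than φ(199); not a primitive root.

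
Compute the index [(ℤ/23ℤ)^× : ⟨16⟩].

2

ord(16) | φ(23) = 23 − 1 = 22 = 2 · 11.
Divisors of 22: 1, 2, 11, 22.
Test each divisor d:
16^1 ≡ 16 (mod 23)
16^2 ≡ 3 (mod 23)
16^11 ≡ 1 (mod 23) ✓
The order of 16 is 11, so the subgroup it generates has 11 elements.
The index is φ(23) / ord(16) = 22 / 11 = 2.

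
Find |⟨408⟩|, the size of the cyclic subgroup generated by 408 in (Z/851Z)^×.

22

The order of 408 must divide φ(851) = φ(23·37) = (23−1)·(37−1) = 22·36 = 792 = 2^3 · 3^2 · 11.
Divisors of 792: 1, 2, 3, 4, 6, 8, 9, 11, 12, 18, 22, 24, 33, 36, 44, 66, 72, 88, 99, 132, 198, 264, 396, 792.
Test each divisor d:
408^1 ≡ 408 (mod 851)
408^2 ≡ 519 (mod 851)
408^3 ≡ 704 (mod 851)
408^4 ≡ 445 (mod 851)
408^6 ≡ 334 (mod 851)
408^8 ≡ 593 (mod 851)
408^9 ≡ 260 (mod 851)
408^11 ≡ 482 (mod 851)
408^12 ≡ 75 (mod 851)
408^18 ≡ 371 (mod 851)
408^22 ≡ 1 (mod 851) ✓
The smallest such exponent is 22, so the order of 408 is 22.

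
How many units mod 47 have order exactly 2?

1

φ(47) = 47 − 1 = 46 = 2 · 23.
In a cyclic group of order 46, there are φ(d) elements of order d for each divisor d of 46, and zero for non-divisors.
2 | 46, and φ(2) = 2 − 1 = 1.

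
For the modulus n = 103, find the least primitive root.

5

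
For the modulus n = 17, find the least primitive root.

3

φ(17) = 17 − 1 = 16 = 2^4.
g is a primitive root iff g^(16/q) ≢ 1 (mod 17) for each prime q ∈ {2}.
g = 2: 2^8 ≡ 1 — hits 1, so not a primitive root.
g = 3: 3^8 ≡ 16 — none is 1, so 3 is a primitive root.
Hence the least primitive root of 17 is 3.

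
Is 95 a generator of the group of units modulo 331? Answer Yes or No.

No

φ(331) = 331 − 1 = 330 = 2 · 3 · 5 · 11.
Test 95^(330/q) mod 331 for each prime factor q of 330:
95^165 ≡ 1 (mod 331)  [q = 2: ≡ 1 ✗]
95^110 ≡ 299 (mod 331)  [q = 3: ≢ 1 ✓]
95^66 ≡ 1 (mod 331)  [q = 5: ≡ 1 ✗]
95^30 ≡ 74 (mod 331)  [q = 11: ≢ 1 ✓]
95^165 ≡ 1 shows ord(95) | 165, strictly less than φ(331); not a primitive root.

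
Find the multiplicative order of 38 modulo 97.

96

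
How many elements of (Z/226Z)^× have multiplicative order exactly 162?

φ(226) = φ(2)·φ(113) = 1·112 = 112 = 2^4 · 7.
In a cyclic group of order 112, there are φ(d) elements of order d for each divisor d of 112, and zero for non-divisors.
162 does not divide 112, so no element of (Z/226Z)^× has order 162.

0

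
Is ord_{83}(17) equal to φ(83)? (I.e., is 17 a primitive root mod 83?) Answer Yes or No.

No

φ(83) = 83 − 1 = 82 = 2 · 41.
Test 17^(82/q) mod 83 for each prime factor q of 82:
17^41 ≡ 1 (mod 83)  [q = 2: ≡ 1 ✗]
17^2 ≡ 40 (mod 83)  [q = 41: ≢ 1 ✓]
17^41 ≡ 1 shows ord(17) | 41, strictly less than φ(83); not a primitive root.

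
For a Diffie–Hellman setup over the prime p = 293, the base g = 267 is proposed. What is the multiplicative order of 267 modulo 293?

ord(267) | φ(293) = 293 − 1 = 292 = 2^2 · 73.
Divisors of 292: 1, 2, 4, 73, 146, 292.
Check 267^d mod 293 for each divisor in increasing order:
267^1 ≡ 267 (mod 293)
267^2 ≡ 90 (mod 293)
267^4 ≡ 189 (mod 293)
267^73 ≡ 292 (mod 293)
267^146 ≡ 1 (mod 293) ✓
So ord_293(267) = 146.

146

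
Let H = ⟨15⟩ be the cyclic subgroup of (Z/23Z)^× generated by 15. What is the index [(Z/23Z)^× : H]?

The order of 15 must divide φ(23) = 23 − 1 = 22 = 2 · 11.
Divisors of 22: 1, 2, 11, 22.
Check 15^d mod 23 for each divisor in increasing order:
15^1 ≡ 15 (mod 23)
15^2 ≡ 18 (mod 23)
15^11 ≡ 22 (mod 23)
15^22 ≡ 1 (mod 23) ✓
Thus |⟨15⟩| = ord(15) = 22.
[(Z/23Z)^× : ⟨15⟩] = 22/22 = 1.

1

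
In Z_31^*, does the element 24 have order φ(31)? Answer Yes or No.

φ(31) = 31 − 1 = 30 = 2 · 3 · 5.
An element g generates (Z/31Z)^× iff g^(30/q) ≢ 1 (mod 31) for each prime q ∈ {2, 3, 5}.
24^15 ≡ 30 (mod 31)  [q = 2: ≢ 1 ✓]
24^10 ≡ 25 (mod 31)  [q = 3: ≢ 1 ✓]
24^6 ≡ 4 (mod 31)  [q = 5: ≢ 1 ✓]
All checks pass, so 24 has order 30 and is a primitive root modulo 31.

Yes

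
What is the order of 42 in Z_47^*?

By Lagrange's theorem, ord_47(42) divides φ(47) = 47 − 1 = 46 = 2 · 23.
Divisors of 46: 1, 2, 23, 46.
Check 42^d mod 47 for each divisor in increasing order:
42^1 ≡ 42
42^2 ≡ 25
42^23 ≡ 1
Hence ord(42) = 23.

23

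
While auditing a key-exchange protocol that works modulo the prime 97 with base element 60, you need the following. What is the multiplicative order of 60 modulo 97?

Since 60 ∈ (Z/97Z)^×, its order divides φ(97) = 97 − 1 = 96 = 2^5 · 3.
Divisors of 96: 1, 2, 3, 4, 6, 8, 12, 16, 24, 32, 48, 96.
Check 60^d mod 97 for each divisor in increasing order:
60^1 ≡ 60
60^2 ≡ 11
60^3 ≡ 78
60^4 ≡ 24
60^6 ≡ 70
60^8 ≡ 91
60^12 ≡ 50
60^16 ≡ 36
60^24 ≡ 75
60^32 ≡ 35
60^48 ≡ 96
60^96 ≡ 1
The smallest such exponent is 96, so the order of 60 is 96.

96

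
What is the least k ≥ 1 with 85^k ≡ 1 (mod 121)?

110

By Lagrange's theorem, ord_121(85) divides φ(121) = φ(11^2) = 11·(11−1) = 110 = 2 · 5 · 11.
Divisors of 110: 1, 2, 5, 10, 11, 22, 55, 110.
Check 85^d mod 121 for each divisor in increasing order:
85^1 ≡ 85
85^2 ≡ 86
85^5 ≡ 65
85^10 ≡ 111
85^11 ≡ 118
85^22 ≡ 9
85^55 ≡ 120
85^110 ≡ 1
Hence ord(85) = 110.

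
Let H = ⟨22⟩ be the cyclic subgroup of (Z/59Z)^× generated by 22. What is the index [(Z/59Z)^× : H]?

The order of 22 must divide φ(59) = 59 − 1 = 58 = 2 · 29.
Divisors of 58: 1, 2, 29, 58.
Check 22^d mod 59 for each divisor in increasing order:
22^1 ≡ 22 (mod 59)
22^2 ≡ 12 (mod 59)
22^29 ≡ 1 (mod 59) ✓
The order of 22 is 29, so the subgroup it generates has 29 elements.
The index is φ(59) / ord(22) = 58 / 29 = 2.

2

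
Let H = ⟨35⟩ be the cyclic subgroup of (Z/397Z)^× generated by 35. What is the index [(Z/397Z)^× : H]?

ord(35) | φ(397) = 397 − 1 = 396 = 2^2 · 3^2 · 11.
Divisors of 396: 1, 2, 3, 4, 6, 9, 11, 12, 18, 22, 33, 36, 44, 66, 99, 132, 198, 396.
Evaluate successive powers at the divisors of 396:
35^1 ≡ 35 (mod 397)
35^2 ≡ 34 (mod 397)
35^3 ≡ 396 (mod 397)
35^4 ≡ 362 (mod 397)
35^6 ≡ 1 (mod 397) ✓
So ord_397(35) = 6, hence |⟨35⟩| = 6.
Index = |(Z/397Z)^×| / |⟨35⟩| = 396 / 6 = 66.

66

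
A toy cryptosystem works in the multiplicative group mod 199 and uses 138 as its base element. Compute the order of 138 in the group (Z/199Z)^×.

22

ord(138) | φ(199) = 199 − 1 = 198 = 2 · 3^2 · 11.
Divisors of 198: 1, 2, 3, 6, 9, 11, 18, 22, 33, 66, 99, 198.
Check 138^d mod 199 for each divisor in increasing order:
138^1 ≡ 138
138^2 ≡ 139
138^3 ≡ 78
138^6 ≡ 114
138^9 ≡ 136
138^11 ≡ 198
138^18 ≡ 188
138^22 ≡ 1
Hence ord(138) = 22.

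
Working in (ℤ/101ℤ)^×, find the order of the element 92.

Since 92 ∈ (Z/101Z)^×, its order divides φ(101) = 101 − 1 = 100 = 2^2 · 5^2.
Divisors of 100: 1, 2, 4, 5, 10, 20, 25, 50, 100.
Test each divisor d:
92^1 ≡ 92 (mod 101)
92^2 ≡ 81 (mod 101)
92^4 ≡ 97 (mod 101)
92^5 ≡ 36 (mod 101)
92^10 ≡ 84 (mod 101)
92^20 ≡ 87 (mod 101)
92^25 ≡ 1 (mod 101) ✓
So ord_101(92) = 25.

25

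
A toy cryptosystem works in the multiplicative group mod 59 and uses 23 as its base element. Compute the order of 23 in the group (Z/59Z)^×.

58

By Lagrange's theorem, ord_59(23) divides φ(59) = 59 − 1 = 58 = 2 · 29.
Divisors of 58: 1, 2, 29, 58.
Check 23^d mod 59 for each divisor in increasing order:
23^1 ≡ 23
23^2 ≡ 57
23^29 ≡ 58
23^58 ≡ 1
So ord_59(23) = 58.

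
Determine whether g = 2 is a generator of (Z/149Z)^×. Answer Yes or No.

φ(149) = 149 − 1 = 148 = 2^2 · 37.
2 is a primitive root mod 149 iff 2^(φ(149)/q) ≢ 1 for every prime q | φ(149), i.e. q ∈ {2, 37}.
2^74 ≡ 148 (mod 149)  [q = 2: ≢ 1 ✓]
2^4 ≡ 16 (mod 149)  [q = 37: ≢ 1 ✓]
All checks pass, so 2 has order 148 and is a primitive root modulo 149.

Yes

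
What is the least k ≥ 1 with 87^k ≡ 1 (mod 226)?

56

Since 87 ∈ (Z/226Z)^×, its order divides φ(226) = φ(2)·φ(113) = 1·112 = 112 = 2^4 · 7.
Divisors of 112: 1, 2, 4, 7, 8, 14, 16, 28, 56, 112.
Test each divisor d:
87^1 ≡ 87
87^2 ≡ 111
87^4 ≡ 117
87^7 ≡ 95
87^8 ≡ 129
87^14 ≡ 211
87^16 ≡ 143
87^28 ≡ 225
87^56 ≡ 1
So ord_226(87) = 56.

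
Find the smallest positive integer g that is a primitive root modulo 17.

φ(17) = 17 − 1 = 16 = 2^4.
Test candidates g = 2, 3, … against the prime factors q ∈ {2} of φ(17): g is a generator iff g^(16/q) ≢ 1 for every such q.
g = 2: 2^8 ≡ 1 — hits 1, so not a primitive root.
g = 3: 3^8 ≡ 16 — none is 1, so 3 is a primitive root.
The smallest primitive root modulo 17 is 3.

3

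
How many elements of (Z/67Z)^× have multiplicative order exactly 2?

φ(67) = 67 − 1 = 66 = 2 · 3 · 11.
In a cyclic group of order 66, there are φ(d) elements of order d for each divisor d of 66, and zero for non-divisors.
2 | 66, and φ(2) = 2 − 1 = 1.

1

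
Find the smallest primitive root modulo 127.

3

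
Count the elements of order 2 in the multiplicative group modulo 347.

1

φ(347) = 347 − 1 = 346 = 2 · 173.
(Z/347Z)^× is cyclic (|G| = 346); a cyclic group of order m has exactly φ(d) elements of each order d | m, and none otherwise.
2 | 346, and φ(2) = 2 − 1 = 1.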